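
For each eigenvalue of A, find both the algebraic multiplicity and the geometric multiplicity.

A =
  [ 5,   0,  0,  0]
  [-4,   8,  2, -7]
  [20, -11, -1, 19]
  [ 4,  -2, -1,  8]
λ = 5: alg = 4, geom = 2

Step 1 — factor the characteristic polynomial to read off the algebraic multiplicities:
  χ_A(x) = (x - 5)^4

Step 2 — compute geometric multiplicities via the rank-nullity identity g(λ) = n − rank(A − λI):
  rank(A − (5)·I) = 2, so dim ker(A − (5)·I) = n − 2 = 2

Summary:
  λ = 5: algebraic multiplicity = 4, geometric multiplicity = 2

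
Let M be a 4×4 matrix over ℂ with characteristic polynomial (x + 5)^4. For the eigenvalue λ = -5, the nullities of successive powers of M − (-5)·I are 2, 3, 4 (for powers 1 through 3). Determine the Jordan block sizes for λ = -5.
Block sizes for λ = -5: [3, 1]

From the dimensions of kernels of powers, the number of Jordan blocks of size at least j is d_j − d_{j−1} where d_j = dim ker(N^j) (with d_0 = 0). Computing the differences gives [2, 1, 1].
The number of blocks of size exactly k is (#blocks of size ≥ k) − (#blocks of size ≥ k + 1), so the partition is: 1 block(s) of size 1, 1 block(s) of size 3.
In nonincreasing order the block sizes are [3, 1].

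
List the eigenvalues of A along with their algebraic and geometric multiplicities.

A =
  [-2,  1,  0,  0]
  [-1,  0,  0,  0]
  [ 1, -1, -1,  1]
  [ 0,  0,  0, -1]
λ = -1: alg = 4, geom = 2

Step 1 — factor the characteristic polynomial to read off the algebraic multiplicities:
  χ_A(x) = (x + 1)^4

Step 2 — compute geometric multiplicities via the rank-nullity identity g(λ) = n − rank(A − λI):
  rank(A − (-1)·I) = 2, so dim ker(A − (-1)·I) = n − 2 = 2

Summary:
  λ = -1: algebraic multiplicity = 4, geometric multiplicity = 2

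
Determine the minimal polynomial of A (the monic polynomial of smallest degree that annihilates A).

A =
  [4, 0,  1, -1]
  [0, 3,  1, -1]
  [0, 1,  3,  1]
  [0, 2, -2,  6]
x^3 - 12*x^2 + 48*x - 64

The characteristic polynomial is χ_A(x) = (x - 4)^4, so the eigenvalues are known. The minimal polynomial is
  m_A(x) = Π_λ (x − λ)^{k_λ}
where k_λ is the size of the *largest* Jordan block for λ (equivalently, the smallest k with (A − λI)^k v = 0 for every generalised eigenvector v of λ).

  λ = 4: largest Jordan block has size 3, contributing (x − 4)^3

So m_A(x) = (x - 4)^3 = x^3 - 12*x^2 + 48*x - 64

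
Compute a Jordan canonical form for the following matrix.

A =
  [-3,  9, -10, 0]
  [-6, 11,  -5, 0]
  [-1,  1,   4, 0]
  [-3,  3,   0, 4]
J_3(4) ⊕ J_1(4)

The characteristic polynomial is
  det(x·I − A) = x^4 - 16*x^3 + 96*x^2 - 256*x + 256 = (x - 4)^4

Eigenvalues and multiplicities (the geometric multiplicity of λ is n − rank(A − λI), which equals the number of Jordan blocks for λ):
  λ = 4: algebraic multiplicity = 4, geometric multiplicity = 2

Determining the block sizes for each eigenvalue:
  λ = 4: with am = 4 and gm = 2, the partition is not yet determined (e.g. several partitions of 4 into 2 parts exist). Let N = A − (4)·I. Computing rank(N^1) = 2, rank(N^2) = 1, rank(N^3) = 0; the number of blocks of size ≥ j is rank(N^{j−1}) − rank(N^j), giving [2, 1, 1]. So we have 1 block(s) of size 3, 1 block(s) of size 1 → block sizes [3, 1]

Assembling the blocks gives a Jordan form
J =
  [4, 1, 0, 0]
  [0, 4, 1, 0]
  [0, 0, 4, 0]
  [0, 0, 0, 4]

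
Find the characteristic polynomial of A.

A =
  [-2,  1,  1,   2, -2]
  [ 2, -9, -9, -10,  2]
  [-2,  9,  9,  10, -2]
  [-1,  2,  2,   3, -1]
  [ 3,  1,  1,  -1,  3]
x^5 - 4*x^4 + 4*x^3

Expanding det(x·I − A) (e.g. by cofactor expansion or by noting that A is similar to its Jordan form J, which has the same characteristic polynomial as A) gives
  χ_A(x) = x^5 - 4*x^4 + 4*x^3
which factors as x^3*(x - 2)^2. The eigenvalues (with algebraic multiplicities) are λ = 0 with multiplicity 3, λ = 2 with multiplicity 2.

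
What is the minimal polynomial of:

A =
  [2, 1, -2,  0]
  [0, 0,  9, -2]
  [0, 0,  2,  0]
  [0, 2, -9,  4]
x^3 - 6*x^2 + 12*x - 8

The characteristic polynomial is χ_A(x) = (x - 2)^4, so the eigenvalues are known. The minimal polynomial is
  m_A(x) = Π_λ (x − λ)^{k_λ}
where k_λ is the size of the *largest* Jordan block for λ (equivalently, the smallest k with (A − λI)^k v = 0 for every generalised eigenvector v of λ).

  λ = 2: largest Jordan block has size 3, contributing (x − 2)^3

So m_A(x) = (x - 2)^3 = x^3 - 6*x^2 + 12*x - 8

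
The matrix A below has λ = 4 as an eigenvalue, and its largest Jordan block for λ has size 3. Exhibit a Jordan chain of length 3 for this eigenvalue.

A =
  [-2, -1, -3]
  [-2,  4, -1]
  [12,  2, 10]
A Jordan chain for λ = 4 of length 3:
v_1 = (2, 0, -4)ᵀ
v_2 = (-6, -2, 12)ᵀ
v_3 = (1, 0, 0)ᵀ

Let N = A − (4)·I. We want v_3 with N^3 v_3 = 0 but N^2 v_3 ≠ 0; then v_{j-1} := N · v_j for j = 3, …, 2.

Pick v_3 = (1, 0, 0)ᵀ.
Then v_2 = N · v_3 = (-6, -2, 12)ᵀ.
Then v_1 = N · v_2 = (2, 0, -4)ᵀ.

Sanity check: (A − (4)·I) v_1 = (0, 0, 0)ᵀ = 0. ✓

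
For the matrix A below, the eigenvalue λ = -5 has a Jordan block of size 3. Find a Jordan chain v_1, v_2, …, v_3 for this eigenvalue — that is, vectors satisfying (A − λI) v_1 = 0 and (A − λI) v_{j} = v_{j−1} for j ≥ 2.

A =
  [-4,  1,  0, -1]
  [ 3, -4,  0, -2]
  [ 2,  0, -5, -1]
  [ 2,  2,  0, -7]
A Jordan chain for λ = -5 of length 3:
v_1 = (2, 2, 0, 4)ᵀ
v_2 = (1, 3, 2, 2)ᵀ
v_3 = (1, 0, 0, 0)ᵀ

Let N = A − (-5)·I. We want v_3 with N^3 v_3 = 0 but N^2 v_3 ≠ 0; then v_{j-1} := N · v_j for j = 3, …, 2.

Pick v_3 = (1, 0, 0, 0)ᵀ.
Then v_2 = N · v_3 = (1, 3, 2, 2)ᵀ.
Then v_1 = N · v_2 = (2, 2, 0, 4)ᵀ.

Sanity check: (A − (-5)·I) v_1 = (0, 0, 0, 0)ᵀ = 0. ✓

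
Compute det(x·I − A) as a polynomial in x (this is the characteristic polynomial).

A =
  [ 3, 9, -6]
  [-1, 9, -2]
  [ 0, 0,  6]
x^3 - 18*x^2 + 108*x - 216

Expanding det(x·I − A) (e.g. by cofactor expansion or by noting that A is similar to its Jordan form J, which has the same characteristic polynomial as A) gives
  χ_A(x) = x^3 - 18*x^2 + 108*x - 216
which factors as (x - 6)^3. The eigenvalues (with algebraic multiplicities) are λ = 6 with multiplicity 3.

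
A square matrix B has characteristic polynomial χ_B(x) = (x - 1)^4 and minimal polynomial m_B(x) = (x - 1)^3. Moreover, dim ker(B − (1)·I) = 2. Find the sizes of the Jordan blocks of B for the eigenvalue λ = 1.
Block sizes for λ = 1: [3, 1]

Step 1 — from the characteristic polynomial, algebraic multiplicity of λ = 1 is 4. From dim ker(B − (1)·I) = 2, there are exactly 2 Jordan blocks for λ = 1.
Step 2 — from the minimal polynomial, the factor (x − 1)^3 tells us the largest block for λ = 1 has size 3.
Step 3 — with total size 4, 2 blocks, and largest block 3, the block sizes (in nonincreasing order) are [3, 1].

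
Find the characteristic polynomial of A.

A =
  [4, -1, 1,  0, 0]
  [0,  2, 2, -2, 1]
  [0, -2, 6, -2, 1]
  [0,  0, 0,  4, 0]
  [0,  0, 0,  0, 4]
x^5 - 20*x^4 + 160*x^3 - 640*x^2 + 1280*x - 1024

Expanding det(x·I − A) (e.g. by cofactor expansion or by noting that A is similar to its Jordan form J, which has the same characteristic polynomial as A) gives
  χ_A(x) = x^5 - 20*x^4 + 160*x^3 - 640*x^2 + 1280*x - 1024
which factors as (x - 4)^5. The eigenvalues (with algebraic multiplicities) are λ = 4 with multiplicity 5.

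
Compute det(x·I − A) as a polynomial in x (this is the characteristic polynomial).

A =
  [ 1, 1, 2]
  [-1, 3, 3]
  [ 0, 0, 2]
x^3 - 6*x^2 + 12*x - 8

Expanding det(x·I − A) (e.g. by cofactor expansion or by noting that A is similar to its Jordan form J, which has the same characteristic polynomial as A) gives
  χ_A(x) = x^3 - 6*x^2 + 12*x - 8
which factors as (x - 2)^3. The eigenvalues (with algebraic multiplicities) are λ = 2 with multiplicity 3.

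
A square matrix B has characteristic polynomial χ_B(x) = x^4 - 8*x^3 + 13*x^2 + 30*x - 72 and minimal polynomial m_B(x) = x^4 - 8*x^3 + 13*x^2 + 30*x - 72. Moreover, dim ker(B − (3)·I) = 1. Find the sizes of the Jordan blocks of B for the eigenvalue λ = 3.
Block sizes for λ = 3: [2]

Step 1 — from the characteristic polynomial, algebraic multiplicity of λ = 3 is 2. From dim ker(B − (3)·I) = 1, there are exactly 1 Jordan blocks for λ = 3.
Step 2 — from the minimal polynomial, the factor (x − 3)^2 tells us the largest block for λ = 3 has size 2.
Step 3 — with total size 2, 1 blocks, and largest block 2, the block sizes (in nonincreasing order) are [2].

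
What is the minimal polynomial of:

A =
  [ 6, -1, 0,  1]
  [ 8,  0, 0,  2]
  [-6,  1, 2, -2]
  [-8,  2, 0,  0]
x^2 - 4*x + 4

The characteristic polynomial is χ_A(x) = (x - 2)^4, so the eigenvalues are known. The minimal polynomial is
  m_A(x) = Π_λ (x − λ)^{k_λ}
where k_λ is the size of the *largest* Jordan block for λ (equivalently, the smallest k with (A − λI)^k v = 0 for every generalised eigenvector v of λ).

  λ = 2: largest Jordan block has size 2, contributing (x − 2)^2

So m_A(x) = (x - 2)^2 = x^2 - 4*x + 4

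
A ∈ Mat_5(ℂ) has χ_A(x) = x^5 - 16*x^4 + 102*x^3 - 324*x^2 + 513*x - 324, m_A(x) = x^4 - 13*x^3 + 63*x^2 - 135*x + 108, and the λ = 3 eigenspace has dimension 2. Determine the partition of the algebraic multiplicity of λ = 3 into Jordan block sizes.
Block sizes for λ = 3: [3, 1]

Step 1 — from the characteristic polynomial, algebraic multiplicity of λ = 3 is 4. From dim ker(A − (3)·I) = 2, there are exactly 2 Jordan blocks for λ = 3.
Step 2 — from the minimal polynomial, the factor (x − 3)^3 tells us the largest block for λ = 3 has size 3.
Step 3 — with total size 4, 2 blocks, and largest block 3, the block sizes (in nonincreasing order) are [3, 1].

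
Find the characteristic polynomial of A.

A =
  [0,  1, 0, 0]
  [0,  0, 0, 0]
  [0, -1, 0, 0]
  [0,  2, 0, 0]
x^4

Expanding det(x·I − A) (e.g. by cofactor expansion or by noting that A is similar to its Jordan form J, which has the same characteristic polynomial as A) gives
  χ_A(x) = x^4
which factors as x^4. The eigenvalues (with algebraic multiplicities) are λ = 0 with multiplicity 4.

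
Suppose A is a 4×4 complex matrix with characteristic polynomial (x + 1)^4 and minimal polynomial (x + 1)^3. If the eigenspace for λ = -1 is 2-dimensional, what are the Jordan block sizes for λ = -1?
Block sizes for λ = -1: [3, 1]

Step 1 — from the characteristic polynomial, algebraic multiplicity of λ = -1 is 4. From dim ker(A − (-1)·I) = 2, there are exactly 2 Jordan blocks for λ = -1.
Step 2 — from the minimal polynomial, the factor (x + 1)^3 tells us the largest block for λ = -1 has size 3.
Step 3 — with total size 4, 2 blocks, and largest block 3, the block sizes (in nonincreasing order) are [3, 1].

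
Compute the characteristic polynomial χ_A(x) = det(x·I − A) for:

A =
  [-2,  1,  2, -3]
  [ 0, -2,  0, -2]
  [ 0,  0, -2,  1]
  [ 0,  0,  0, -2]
x^4 + 8*x^3 + 24*x^2 + 32*x + 16

Expanding det(x·I − A) (e.g. by cofactor expansion or by noting that A is similar to its Jordan form J, which has the same characteristic polynomial as A) gives
  χ_A(x) = x^4 + 8*x^3 + 24*x^2 + 32*x + 16
which factors as (x + 2)^4. The eigenvalues (with algebraic multiplicities) are λ = -2 with multiplicity 4.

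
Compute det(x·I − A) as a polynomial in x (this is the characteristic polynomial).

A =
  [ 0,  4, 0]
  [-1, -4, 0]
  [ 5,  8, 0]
x^3 + 4*x^2 + 4*x

Expanding det(x·I − A) (e.g. by cofactor expansion or by noting that A is similar to its Jordan form J, which has the same characteristic polynomial as A) gives
  χ_A(x) = x^3 + 4*x^2 + 4*x
which factors as x*(x + 2)^2. The eigenvalues (with algebraic multiplicities) are λ = -2 with multiplicity 2, λ = 0 with multiplicity 1.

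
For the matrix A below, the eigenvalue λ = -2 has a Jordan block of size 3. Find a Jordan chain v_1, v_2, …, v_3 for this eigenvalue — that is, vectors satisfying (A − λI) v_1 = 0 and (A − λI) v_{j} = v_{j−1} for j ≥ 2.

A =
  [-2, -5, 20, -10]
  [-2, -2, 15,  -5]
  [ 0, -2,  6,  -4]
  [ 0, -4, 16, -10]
A Jordan chain for λ = -2 of length 3:
v_1 = (10, 0, 4, 8)ᵀ
v_2 = (0, -2, 0, 0)ᵀ
v_3 = (1, 0, 0, 0)ᵀ

Let N = A − (-2)·I. We want v_3 with N^3 v_3 = 0 but N^2 v_3 ≠ 0; then v_{j-1} := N · v_j for j = 3, …, 2.

Pick v_3 = (1, 0, 0, 0)ᵀ.
Then v_2 = N · v_3 = (0, -2, 0, 0)ᵀ.
Then v_1 = N · v_2 = (10, 0, 4, 8)ᵀ.

Sanity check: (A − (-2)·I) v_1 = (0, 0, 0, 0)ᵀ = 0. ✓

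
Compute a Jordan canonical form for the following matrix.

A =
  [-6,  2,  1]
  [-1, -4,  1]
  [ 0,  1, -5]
J_3(-5)

The characteristic polynomial is
  det(x·I − A) = x^3 + 15*x^2 + 75*x + 125 = (x + 5)^3

Eigenvalues and multiplicities (the geometric multiplicity of λ is n − rank(A − λI), which equals the number of Jordan blocks for λ):
  λ = -5: algebraic multiplicity = 3, geometric multiplicity = 1

Determining the block sizes for each eigenvalue:
  λ = -5: one block (gm = 1), so the single block has size am = 3 → block sizes [3]

Assembling the blocks gives a Jordan form
J =
  [-5,  1,  0]
  [ 0, -5,  1]
  [ 0,  0, -5]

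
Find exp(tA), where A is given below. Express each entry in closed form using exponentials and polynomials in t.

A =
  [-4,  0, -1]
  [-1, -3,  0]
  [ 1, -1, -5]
e^{tA} =
  [-t^2*exp(-4*t)/2 + exp(-4*t), t^2*exp(-4*t)/2, t^2*exp(-4*t)/2 - t*exp(-4*t)]
  [-t^2*exp(-4*t)/2 - t*exp(-4*t), t^2*exp(-4*t)/2 + t*exp(-4*t) + exp(-4*t), t^2*exp(-4*t)/2]
  [t*exp(-4*t), -t*exp(-4*t), -t*exp(-4*t) + exp(-4*t)]

Strategy: write A = P · J · P⁻¹ where J is a Jordan canonical form, so e^{tA} = P · e^{tJ} · P⁻¹, and e^{tJ} can be computed block-by-block.

A has Jordan form
J =
  [-4,  1,  0]
  [ 0, -4,  1]
  [ 0,  0, -4]
(up to reordering of blocks).

Per-block formulas:
  For a 3×3 Jordan block J_3(-4): exp(t · J_3(-4)) = e^(-4t)·(I + t·N + (t^2/2)·N^2), where N is the 3×3 nilpotent shift.

After assembling e^{tJ} and conjugating by P, we get:

e^{tA} =
  [-t^2*exp(-4*t)/2 + exp(-4*t), t^2*exp(-4*t)/2, t^2*exp(-4*t)/2 - t*exp(-4*t)]
  [-t^2*exp(-4*t)/2 - t*exp(-4*t), t^2*exp(-4*t)/2 + t*exp(-4*t) + exp(-4*t), t^2*exp(-4*t)/2]
  [t*exp(-4*t), -t*exp(-4*t), -t*exp(-4*t) + exp(-4*t)]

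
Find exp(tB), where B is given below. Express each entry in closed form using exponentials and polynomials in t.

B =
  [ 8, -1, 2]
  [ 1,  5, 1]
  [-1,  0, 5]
e^{tB} =
  [t^2*exp(6*t)/2 + 2*t*exp(6*t) + exp(6*t), -t^2*exp(6*t)/2 - t*exp(6*t), t^2*exp(6*t)/2 + 2*t*exp(6*t)]
  [t*exp(6*t), -t*exp(6*t) + exp(6*t), t*exp(6*t)]
  [-t^2*exp(6*t)/2 - t*exp(6*t), t^2*exp(6*t)/2, -t^2*exp(6*t)/2 - t*exp(6*t) + exp(6*t)]

Strategy: write B = P · J · P⁻¹ where J is a Jordan canonical form, so e^{tB} = P · e^{tJ} · P⁻¹, and e^{tJ} can be computed block-by-block.

B has Jordan form
J =
  [6, 1, 0]
  [0, 6, 1]
  [0, 0, 6]
(up to reordering of blocks).

Per-block formulas:
  For a 3×3 Jordan block J_3(6): exp(t · J_3(6)) = e^(6t)·(I + t·N + (t^2/2)·N^2), where N is the 3×3 nilpotent shift.

After assembling e^{tJ} and conjugating by P, we get:

e^{tB} =
  [t^2*exp(6*t)/2 + 2*t*exp(6*t) + exp(6*t), -t^2*exp(6*t)/2 - t*exp(6*t), t^2*exp(6*t)/2 + 2*t*exp(6*t)]
  [t*exp(6*t), -t*exp(6*t) + exp(6*t), t*exp(6*t)]
  [-t^2*exp(6*t)/2 - t*exp(6*t), t^2*exp(6*t)/2, -t^2*exp(6*t)/2 - t*exp(6*t) + exp(6*t)]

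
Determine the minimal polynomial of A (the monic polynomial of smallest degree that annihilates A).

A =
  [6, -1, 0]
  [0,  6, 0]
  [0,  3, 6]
x^2 - 12*x + 36

The characteristic polynomial is χ_A(x) = (x - 6)^3, so the eigenvalues are known. The minimal polynomial is
  m_A(x) = Π_λ (x − λ)^{k_λ}
where k_λ is the size of the *largest* Jordan block for λ (equivalently, the smallest k with (A − λI)^k v = 0 for every generalised eigenvector v of λ).

  λ = 6: largest Jordan block has size 2, contributing (x − 6)^2

So m_A(x) = (x - 6)^2 = x^2 - 12*x + 36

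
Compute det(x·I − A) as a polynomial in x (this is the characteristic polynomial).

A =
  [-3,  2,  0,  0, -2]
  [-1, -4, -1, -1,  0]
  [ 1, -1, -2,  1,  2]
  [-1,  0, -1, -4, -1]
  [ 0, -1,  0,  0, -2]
x^5 + 15*x^4 + 90*x^3 + 270*x^2 + 405*x + 243

Expanding det(x·I − A) (e.g. by cofactor expansion or by noting that A is similar to its Jordan form J, which has the same characteristic polynomial as A) gives
  χ_A(x) = x^5 + 15*x^4 + 90*x^3 + 270*x^2 + 405*x + 243
which factors as (x + 3)^5. The eigenvalues (with algebraic multiplicities) are λ = -3 with multiplicity 5.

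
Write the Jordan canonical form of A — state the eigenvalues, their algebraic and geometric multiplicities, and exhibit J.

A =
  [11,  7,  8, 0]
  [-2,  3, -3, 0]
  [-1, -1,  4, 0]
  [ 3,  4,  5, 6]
J_3(6) ⊕ J_1(6)

The characteristic polynomial is
  det(x·I − A) = x^4 - 24*x^3 + 216*x^2 - 864*x + 1296 = (x - 6)^4

Eigenvalues and multiplicities (the geometric multiplicity of λ is n − rank(A − λI), which equals the number of Jordan blocks for λ):
  λ = 6: algebraic multiplicity = 4, geometric multiplicity = 2

Determining the block sizes for each eigenvalue:
  λ = 6: with am = 4 and gm = 2, the partition is not yet determined (e.g. several partitions of 4 into 2 parts exist). Let N = A − (6)·I. Computing rank(N^1) = 2, rank(N^2) = 1, rank(N^3) = 0; the number of blocks of size ≥ j is rank(N^{j−1}) − rank(N^j), giving [2, 1, 1]. So we have 1 block(s) of size 3, 1 block(s) of size 1 → block sizes [3, 1]

Assembling the blocks gives a Jordan form
J =
  [6, 1, 0, 0]
  [0, 6, 1, 0]
  [0, 0, 6, 0]
  [0, 0, 0, 6]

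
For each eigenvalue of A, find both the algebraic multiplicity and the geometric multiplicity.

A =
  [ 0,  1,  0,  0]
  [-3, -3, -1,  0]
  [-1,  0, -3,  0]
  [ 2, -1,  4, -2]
λ = -2: alg = 4, geom = 2

Step 1 — factor the characteristic polynomial to read off the algebraic multiplicities:
  χ_A(x) = (x + 2)^4

Step 2 — compute geometric multiplicities via the rank-nullity identity g(λ) = n − rank(A − λI):
  rank(A − (-2)·I) = 2, so dim ker(A − (-2)·I) = n − 2 = 2

Summary:
  λ = -2: algebraic multiplicity = 4, geometric multiplicity = 2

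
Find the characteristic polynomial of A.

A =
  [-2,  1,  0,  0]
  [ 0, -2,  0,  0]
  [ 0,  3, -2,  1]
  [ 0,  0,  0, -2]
x^4 + 8*x^3 + 24*x^2 + 32*x + 16

Expanding det(x·I − A) (e.g. by cofactor expansion or by noting that A is similar to its Jordan form J, which has the same characteristic polynomial as A) gives
  χ_A(x) = x^4 + 8*x^3 + 24*x^2 + 32*x + 16
which factors as (x + 2)^4. The eigenvalues (with algebraic multiplicities) are λ = -2 with multiplicity 4.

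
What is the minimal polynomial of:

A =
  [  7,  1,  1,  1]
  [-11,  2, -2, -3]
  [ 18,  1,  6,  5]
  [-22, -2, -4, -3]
x^3 - 9*x^2 + 27*x - 27

The characteristic polynomial is χ_A(x) = (x - 3)^4, so the eigenvalues are known. The minimal polynomial is
  m_A(x) = Π_λ (x − λ)^{k_λ}
where k_λ is the size of the *largest* Jordan block for λ (equivalently, the smallest k with (A − λI)^k v = 0 for every generalised eigenvector v of λ).

  λ = 3: largest Jordan block has size 3, contributing (x − 3)^3

So m_A(x) = (x - 3)^3 = x^3 - 9*x^2 + 27*x - 27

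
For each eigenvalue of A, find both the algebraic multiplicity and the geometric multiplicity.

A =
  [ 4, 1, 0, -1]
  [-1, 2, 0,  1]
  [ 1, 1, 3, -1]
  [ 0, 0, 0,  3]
λ = 3: alg = 4, geom = 3

Step 1 — factor the characteristic polynomial to read off the algebraic multiplicities:
  χ_A(x) = (x - 3)^4

Step 2 — compute geometric multiplicities via the rank-nullity identity g(λ) = n − rank(A − λI):
  rank(A − (3)·I) = 1, so dim ker(A − (3)·I) = n − 1 = 3

Summary:
  λ = 3: algebraic multiplicity = 4, geometric multiplicity = 3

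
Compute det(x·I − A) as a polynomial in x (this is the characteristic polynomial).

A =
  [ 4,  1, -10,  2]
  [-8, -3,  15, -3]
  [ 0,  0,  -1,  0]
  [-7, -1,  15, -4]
x^4 + 4*x^3 + 6*x^2 + 4*x + 1

Expanding det(x·I − A) (e.g. by cofactor expansion or by noting that A is similar to its Jordan form J, which has the same characteristic polynomial as A) gives
  χ_A(x) = x^4 + 4*x^3 + 6*x^2 + 4*x + 1
which factors as (x + 1)^4. The eigenvalues (with algebraic multiplicities) are λ = -1 with multiplicity 4.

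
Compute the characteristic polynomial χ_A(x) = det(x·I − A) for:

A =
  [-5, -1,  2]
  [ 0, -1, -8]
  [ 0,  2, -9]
x^3 + 15*x^2 + 75*x + 125

Expanding det(x·I − A) (e.g. by cofactor expansion or by noting that A is similar to its Jordan form J, which has the same characteristic polynomial as A) gives
  χ_A(x) = x^3 + 15*x^2 + 75*x + 125
which factors as (x + 5)^3. The eigenvalues (with algebraic multiplicities) are λ = -5 with multiplicity 3.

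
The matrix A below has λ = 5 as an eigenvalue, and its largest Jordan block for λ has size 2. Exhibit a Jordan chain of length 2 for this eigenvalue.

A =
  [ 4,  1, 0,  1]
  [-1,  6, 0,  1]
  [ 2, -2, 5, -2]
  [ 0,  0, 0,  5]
A Jordan chain for λ = 5 of length 2:
v_1 = (-1, -1, 2, 0)ᵀ
v_2 = (1, 0, 0, 0)ᵀ

Let N = A − (5)·I. We want v_2 with N^2 v_2 = 0 but N^1 v_2 ≠ 0; then v_{j-1} := N · v_j for j = 2, …, 2.

Pick v_2 = (1, 0, 0, 0)ᵀ.
Then v_1 = N · v_2 = (-1, -1, 2, 0)ᵀ.

Sanity check: (A − (5)·I) v_1 = (0, 0, 0, 0)ᵀ = 0. ✓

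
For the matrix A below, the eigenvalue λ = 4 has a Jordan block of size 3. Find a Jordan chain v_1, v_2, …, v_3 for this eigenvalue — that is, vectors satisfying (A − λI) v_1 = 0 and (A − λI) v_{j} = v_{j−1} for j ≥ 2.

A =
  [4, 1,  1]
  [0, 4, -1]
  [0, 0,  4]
A Jordan chain for λ = 4 of length 3:
v_1 = (-1, 0, 0)ᵀ
v_2 = (1, -1, 0)ᵀ
v_3 = (0, 0, 1)ᵀ

Let N = A − (4)·I. We want v_3 with N^3 v_3 = 0 but N^2 v_3 ≠ 0; then v_{j-1} := N · v_j for j = 3, …, 2.

Pick v_3 = (0, 0, 1)ᵀ.
Then v_2 = N · v_3 = (1, -1, 0)ᵀ.
Then v_1 = N · v_2 = (-1, 0, 0)ᵀ.

Sanity check: (A − (4)·I) v_1 = (0, 0, 0)ᵀ = 0. ✓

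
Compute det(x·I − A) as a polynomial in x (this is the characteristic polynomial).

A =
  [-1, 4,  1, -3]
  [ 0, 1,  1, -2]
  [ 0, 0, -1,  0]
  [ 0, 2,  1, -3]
x^4 + 4*x^3 + 6*x^2 + 4*x + 1

Expanding det(x·I − A) (e.g. by cofactor expansion or by noting that A is similar to its Jordan form J, which has the same characteristic polynomial as A) gives
  χ_A(x) = x^4 + 4*x^3 + 6*x^2 + 4*x + 1
which factors as (x + 1)^4. The eigenvalues (with algebraic multiplicities) are λ = -1 with multiplicity 4.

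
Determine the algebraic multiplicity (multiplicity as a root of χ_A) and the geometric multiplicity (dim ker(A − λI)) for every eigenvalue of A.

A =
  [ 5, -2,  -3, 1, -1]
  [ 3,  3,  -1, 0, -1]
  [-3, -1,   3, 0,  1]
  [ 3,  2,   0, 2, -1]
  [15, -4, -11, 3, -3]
λ = 2: alg = 5, geom = 2

Step 1 — factor the characteristic polynomial to read off the algebraic multiplicities:
  χ_A(x) = (x - 2)^5

Step 2 — compute geometric multiplicities via the rank-nullity identity g(λ) = n − rank(A − λI):
  rank(A − (2)·I) = 3, so dim ker(A − (2)·I) = n − 3 = 2

Summary:
  λ = 2: algebraic multiplicity = 5, geometric multiplicity = 2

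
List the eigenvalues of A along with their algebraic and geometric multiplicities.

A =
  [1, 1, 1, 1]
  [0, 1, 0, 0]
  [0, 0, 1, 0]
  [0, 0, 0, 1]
λ = 1: alg = 4, geom = 3

Step 1 — factor the characteristic polynomial to read off the algebraic multiplicities:
  χ_A(x) = (x - 1)^4

Step 2 — compute geometric multiplicities via the rank-nullity identity g(λ) = n − rank(A − λI):
  rank(A − (1)·I) = 1, so dim ker(A − (1)·I) = n − 1 = 3

Summary:
  λ = 1: algebraic multiplicity = 4, geometric multiplicity = 3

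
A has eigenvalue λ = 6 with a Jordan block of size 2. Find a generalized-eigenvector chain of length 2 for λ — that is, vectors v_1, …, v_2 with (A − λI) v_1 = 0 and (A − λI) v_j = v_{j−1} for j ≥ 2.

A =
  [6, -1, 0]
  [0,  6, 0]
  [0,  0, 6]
A Jordan chain for λ = 6 of length 2:
v_1 = (-1, 0, 0)ᵀ
v_2 = (0, 1, 0)ᵀ

Let N = A − (6)·I. We want v_2 with N^2 v_2 = 0 but N^1 v_2 ≠ 0; then v_{j-1} := N · v_j for j = 2, …, 2.

Pick v_2 = (0, 1, 0)ᵀ.
Then v_1 = N · v_2 = (-1, 0, 0)ᵀ.

Sanity check: (A − (6)·I) v_1 = (0, 0, 0)ᵀ = 0. ✓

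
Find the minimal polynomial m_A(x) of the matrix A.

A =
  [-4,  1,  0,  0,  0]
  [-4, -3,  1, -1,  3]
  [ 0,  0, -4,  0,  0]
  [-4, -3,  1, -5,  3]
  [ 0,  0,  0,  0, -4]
x^3 + 12*x^2 + 48*x + 64

The characteristic polynomial is χ_A(x) = (x + 4)^5, so the eigenvalues are known. The minimal polynomial is
  m_A(x) = Π_λ (x − λ)^{k_λ}
where k_λ is the size of the *largest* Jordan block for λ (equivalently, the smallest k with (A − λI)^k v = 0 for every generalised eigenvector v of λ).

  λ = -4: largest Jordan block has size 3, contributing (x + 4)^3

So m_A(x) = (x + 4)^3 = x^3 + 12*x^2 + 48*x + 64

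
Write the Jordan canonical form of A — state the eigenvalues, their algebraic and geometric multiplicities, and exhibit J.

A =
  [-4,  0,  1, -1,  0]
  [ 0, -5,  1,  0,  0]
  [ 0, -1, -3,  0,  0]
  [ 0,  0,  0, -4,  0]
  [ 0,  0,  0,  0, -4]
J_3(-4) ⊕ J_1(-4) ⊕ J_1(-4)

The characteristic polynomial is
  det(x·I − A) = x^5 + 20*x^4 + 160*x^3 + 640*x^2 + 1280*x + 1024 = (x + 4)^5

Eigenvalues and multiplicities (the geometric multiplicity of λ is n − rank(A − λI), which equals the number of Jordan blocks for λ):
  λ = -4: algebraic multiplicity = 5, geometric multiplicity = 3

Determining the block sizes for each eigenvalue:
  λ = -4: with am = 5 and gm = 3, the partition is not yet determined (e.g. several partitions of 5 into 3 parts exist). Let N = A − (-4)·I. Computing rank(N^1) = 2, rank(N^2) = 1, rank(N^3) = 0; the number of blocks of size ≥ j is rank(N^{j−1}) − rank(N^j), giving [3, 1, 1]. So we have 1 block(s) of size 3, 2 block(s) of size 1 → block sizes [3, 1, 1]

Assembling the blocks gives a Jordan form
J =
  [-4,  1,  0,  0,  0]
  [ 0, -4,  1,  0,  0]
  [ 0,  0, -4,  0,  0]
  [ 0,  0,  0, -4,  0]
  [ 0,  0,  0,  0, -4]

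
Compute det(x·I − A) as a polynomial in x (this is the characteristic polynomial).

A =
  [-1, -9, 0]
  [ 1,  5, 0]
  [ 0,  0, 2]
x^3 - 6*x^2 + 12*x - 8

Expanding det(x·I − A) (e.g. by cofactor expansion or by noting that A is similar to its Jordan form J, which has the same characteristic polynomial as A) gives
  χ_A(x) = x^3 - 6*x^2 + 12*x - 8
which factors as (x - 2)^3. The eigenvalues (with algebraic multiplicities) are λ = 2 with multiplicity 3.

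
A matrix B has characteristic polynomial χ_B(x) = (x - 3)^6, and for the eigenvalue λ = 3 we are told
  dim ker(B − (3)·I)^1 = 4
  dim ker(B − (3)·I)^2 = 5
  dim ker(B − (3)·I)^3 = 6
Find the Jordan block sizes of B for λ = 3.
Block sizes for λ = 3: [3, 1, 1, 1]

From the dimensions of kernels of powers, the number of Jordan blocks of size at least j is d_j − d_{j−1} where d_j = dim ker(N^j) (with d_0 = 0). Computing the differences gives [4, 1, 1].
The number of blocks of size exactly k is (#blocks of size ≥ k) − (#blocks of size ≥ k + 1), so the partition is: 3 block(s) of size 1, 1 block(s) of size 3.
In nonincreasing order the block sizes are [3, 1, 1, 1].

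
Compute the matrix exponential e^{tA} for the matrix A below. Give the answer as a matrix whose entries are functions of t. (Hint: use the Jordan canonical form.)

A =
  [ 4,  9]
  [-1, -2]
e^{tA} =
  [3*t*exp(t) + exp(t), 9*t*exp(t)]
  [-t*exp(t), -3*t*exp(t) + exp(t)]

Strategy: write A = P · J · P⁻¹ where J is a Jordan canonical form, so e^{tA} = P · e^{tJ} · P⁻¹, and e^{tJ} can be computed block-by-block.

A has Jordan form
J =
  [1, 1]
  [0, 1]
(up to reordering of blocks).

Per-block formulas:
  For a 2×2 Jordan block J_2(1): exp(t · J_2(1)) = e^(1t)·(I + t·N), where N is the 2×2 nilpotent shift.

After assembling e^{tJ} and conjugating by P, we get:

e^{tA} =
  [3*t*exp(t) + exp(t), 9*t*exp(t)]
  [-t*exp(t), -3*t*exp(t) + exp(t)]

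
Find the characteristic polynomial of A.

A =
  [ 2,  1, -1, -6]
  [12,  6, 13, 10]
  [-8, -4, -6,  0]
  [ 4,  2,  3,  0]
x^4 - 2*x^3

Expanding det(x·I − A) (e.g. by cofactor expansion or by noting that A is similar to its Jordan form J, which has the same characteristic polynomial as A) gives
  χ_A(x) = x^4 - 2*x^3
which factors as x^3*(x - 2). The eigenvalues (with algebraic multiplicities) are λ = 0 with multiplicity 3, λ = 2 with multiplicity 1.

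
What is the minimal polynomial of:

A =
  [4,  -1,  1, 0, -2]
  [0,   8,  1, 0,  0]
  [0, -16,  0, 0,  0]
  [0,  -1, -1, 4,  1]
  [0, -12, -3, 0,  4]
x^3 - 12*x^2 + 48*x - 64

The characteristic polynomial is χ_A(x) = (x - 4)^5, so the eigenvalues are known. The minimal polynomial is
  m_A(x) = Π_λ (x − λ)^{k_λ}
where k_λ is the size of the *largest* Jordan block for λ (equivalently, the smallest k with (A − λI)^k v = 0 for every generalised eigenvector v of λ).

  λ = 4: largest Jordan block has size 3, contributing (x − 4)^3

So m_A(x) = (x - 4)^3 = x^3 - 12*x^2 + 48*x - 64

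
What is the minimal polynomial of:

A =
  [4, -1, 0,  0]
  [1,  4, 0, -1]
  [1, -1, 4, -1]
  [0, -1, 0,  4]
x^3 - 12*x^2 + 48*x - 64

The characteristic polynomial is χ_A(x) = (x - 4)^4, so the eigenvalues are known. The minimal polynomial is
  m_A(x) = Π_λ (x − λ)^{k_λ}
where k_λ is the size of the *largest* Jordan block for λ (equivalently, the smallest k with (A − λI)^k v = 0 for every generalised eigenvector v of λ).

  λ = 4: largest Jordan block has size 3, contributing (x − 4)^3

So m_A(x) = (x - 4)^3 = x^3 - 12*x^2 + 48*x - 64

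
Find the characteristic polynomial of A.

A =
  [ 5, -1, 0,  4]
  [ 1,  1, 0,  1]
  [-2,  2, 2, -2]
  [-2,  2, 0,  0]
x^4 - 8*x^3 + 24*x^2 - 32*x + 16

Expanding det(x·I − A) (e.g. by cofactor expansion or by noting that A is similar to its Jordan form J, which has the same characteristic polynomial as A) gives
  χ_A(x) = x^4 - 8*x^3 + 24*x^2 - 32*x + 16
which factors as (x - 2)^4. The eigenvalues (with algebraic multiplicities) are λ = 2 with multiplicity 4.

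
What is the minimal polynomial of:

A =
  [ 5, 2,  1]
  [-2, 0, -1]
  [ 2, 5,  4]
x^3 - 9*x^2 + 27*x - 27

The characteristic polynomial is χ_A(x) = (x - 3)^3, so the eigenvalues are known. The minimal polynomial is
  m_A(x) = Π_λ (x − λ)^{k_λ}
where k_λ is the size of the *largest* Jordan block for λ (equivalently, the smallest k with (A − λI)^k v = 0 for every generalised eigenvector v of λ).

  λ = 3: largest Jordan block has size 3, contributing (x − 3)^3

So m_A(x) = (x - 3)^3 = x^3 - 9*x^2 + 27*x - 27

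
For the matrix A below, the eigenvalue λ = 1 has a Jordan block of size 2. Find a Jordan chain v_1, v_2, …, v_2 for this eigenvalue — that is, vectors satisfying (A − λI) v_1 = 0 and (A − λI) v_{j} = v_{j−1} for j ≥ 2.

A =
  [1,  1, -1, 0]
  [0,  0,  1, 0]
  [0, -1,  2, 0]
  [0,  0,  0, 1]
A Jordan chain for λ = 1 of length 2:
v_1 = (1, -1, -1, 0)ᵀ
v_2 = (0, 1, 0, 0)ᵀ

Let N = A − (1)·I. We want v_2 with N^2 v_2 = 0 but N^1 v_2 ≠ 0; then v_{j-1} := N · v_j for j = 2, …, 2.

Pick v_2 = (0, 1, 0, 0)ᵀ.
Then v_1 = N · v_2 = (1, -1, -1, 0)ᵀ.

Sanity check: (A − (1)·I) v_1 = (0, 0, 0, 0)ᵀ = 0. ✓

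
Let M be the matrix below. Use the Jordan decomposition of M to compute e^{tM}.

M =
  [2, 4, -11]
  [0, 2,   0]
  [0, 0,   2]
e^{tM} =
  [exp(2*t), 4*t*exp(2*t), -11*t*exp(2*t)]
  [0, exp(2*t), 0]
  [0, 0, exp(2*t)]

Strategy: write M = P · J · P⁻¹ where J is a Jordan canonical form, so e^{tM} = P · e^{tJ} · P⁻¹, and e^{tJ} can be computed block-by-block.

M has Jordan form
J =
  [2, 1, 0]
  [0, 2, 0]
  [0, 0, 2]
(up to reordering of blocks).

Per-block formulas:
  For a 2×2 Jordan block J_2(2): exp(t · J_2(2)) = e^(2t)·(I + t·N), where N is the 2×2 nilpotent shift.
  For a 1×1 block at λ = 2: exp(t · [2]) = [e^(2t)].

After assembling e^{tJ} and conjugating by P, we get:

e^{tM} =
  [exp(2*t), 4*t*exp(2*t), -11*t*exp(2*t)]
  [0, exp(2*t), 0]
  [0, 0, exp(2*t)]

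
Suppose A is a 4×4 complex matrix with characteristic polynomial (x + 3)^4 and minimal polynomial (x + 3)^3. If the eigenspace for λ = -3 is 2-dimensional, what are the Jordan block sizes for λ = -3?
Block sizes for λ = -3: [3, 1]

Step 1 — from the characteristic polynomial, algebraic multiplicity of λ = -3 is 4. From dim ker(A − (-3)·I) = 2, there are exactly 2 Jordan blocks for λ = -3.
Step 2 — from the minimal polynomial, the factor (x + 3)^3 tells us the largest block for λ = -3 has size 3.
Step 3 — with total size 4, 2 blocks, and largest block 3, the block sizes (in nonincreasing order) are [3, 1].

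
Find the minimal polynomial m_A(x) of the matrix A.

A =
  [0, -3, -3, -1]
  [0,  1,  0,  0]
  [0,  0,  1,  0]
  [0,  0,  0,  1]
x^2 - x

The characteristic polynomial is χ_A(x) = x*(x - 1)^3, so the eigenvalues are known. The minimal polynomial is
  m_A(x) = Π_λ (x − λ)^{k_λ}
where k_λ is the size of the *largest* Jordan block for λ (equivalently, the smallest k with (A − λI)^k v = 0 for every generalised eigenvector v of λ).

  λ = 0: largest Jordan block has size 1, contributing (x − 0)
  λ = 1: largest Jordan block has size 1, contributing (x − 1)

So m_A(x) = x*(x - 1) = x^2 - x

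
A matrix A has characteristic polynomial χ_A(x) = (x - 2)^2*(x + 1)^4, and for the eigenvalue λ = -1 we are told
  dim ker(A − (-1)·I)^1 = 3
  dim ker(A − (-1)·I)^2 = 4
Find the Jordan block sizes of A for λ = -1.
Block sizes for λ = -1: [2, 1, 1]

From the dimensions of kernels of powers, the number of Jordan blocks of size at least j is d_j − d_{j−1} where d_j = dim ker(N^j) (with d_0 = 0). Computing the differences gives [3, 1].
The number of blocks of size exactly k is (#blocks of size ≥ k) − (#blocks of size ≥ k + 1), so the partition is: 2 block(s) of size 1, 1 block(s) of size 2.
In nonincreasing order the block sizes are [2, 1, 1].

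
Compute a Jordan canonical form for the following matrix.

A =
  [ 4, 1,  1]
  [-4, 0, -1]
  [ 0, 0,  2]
J_3(2)

The characteristic polynomial is
  det(x·I − A) = x^3 - 6*x^2 + 12*x - 8 = (x - 2)^3

Eigenvalues and multiplicities (the geometric multiplicity of λ is n − rank(A − λI), which equals the number of Jordan blocks for λ):
  λ = 2: algebraic multiplicity = 3, geometric multiplicity = 1

Determining the block sizes for each eigenvalue:
  λ = 2: one block (gm = 1), so the single block has size am = 3 → block sizes [3]

Assembling the blocks gives a Jordan form
J =
  [2, 1, 0]
  [0, 2, 1]
  [0, 0, 2]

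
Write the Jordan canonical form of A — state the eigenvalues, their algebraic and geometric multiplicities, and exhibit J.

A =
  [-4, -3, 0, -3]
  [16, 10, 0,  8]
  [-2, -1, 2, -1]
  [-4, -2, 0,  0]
J_2(2) ⊕ J_1(2) ⊕ J_1(2)

The characteristic polynomial is
  det(x·I − A) = x^4 - 8*x^3 + 24*x^2 - 32*x + 16 = (x - 2)^4

Eigenvalues and multiplicities (the geometric multiplicity of λ is n − rank(A − λI), which equals the number of Jordan blocks for λ):
  λ = 2: algebraic multiplicity = 4, geometric multiplicity = 3

Determining the block sizes for each eigenvalue:
  λ = 2: 3 blocks summing to 4 forces exactly one block of size 2 and the rest size 1 → block sizes [2, 1, 1]

Assembling the blocks gives a Jordan form
J =
  [2, 1, 0, 0]
  [0, 2, 0, 0]
  [0, 0, 2, 0]
  [0, 0, 0, 2]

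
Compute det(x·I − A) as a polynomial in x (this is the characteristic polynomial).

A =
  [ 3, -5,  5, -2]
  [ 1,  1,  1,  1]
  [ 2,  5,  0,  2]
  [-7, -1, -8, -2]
x^4 - 2*x^3 - 12*x^2 - 14*x - 5

Expanding det(x·I − A) (e.g. by cofactor expansion or by noting that A is similar to its Jordan form J, which has the same characteristic polynomial as A) gives
  χ_A(x) = x^4 - 2*x^3 - 12*x^2 - 14*x - 5
which factors as (x - 5)*(x + 1)^3. The eigenvalues (with algebraic multiplicities) are λ = -1 with multiplicity 3, λ = 5 with multiplicity 1.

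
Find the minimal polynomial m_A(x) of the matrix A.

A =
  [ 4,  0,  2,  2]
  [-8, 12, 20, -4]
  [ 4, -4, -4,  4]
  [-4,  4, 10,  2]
x^3 - 10*x^2 + 24*x

The characteristic polynomial is χ_A(x) = x*(x - 6)*(x - 4)^2, so the eigenvalues are known. The minimal polynomial is
  m_A(x) = Π_λ (x − λ)^{k_λ}
where k_λ is the size of the *largest* Jordan block for λ (equivalently, the smallest k with (A − λI)^k v = 0 for every generalised eigenvector v of λ).

  λ = 0: largest Jordan block has size 1, contributing (x − 0)
  λ = 4: largest Jordan block has size 1, contributing (x − 4)
  λ = 6: largest Jordan block has size 1, contributing (x − 6)

So m_A(x) = x*(x - 6)*(x - 4) = x^3 - 10*x^2 + 24*x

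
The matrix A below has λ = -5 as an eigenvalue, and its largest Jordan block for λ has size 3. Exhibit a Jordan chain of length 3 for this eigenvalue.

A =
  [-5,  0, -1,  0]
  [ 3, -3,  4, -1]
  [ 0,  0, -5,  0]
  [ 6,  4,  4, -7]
A Jordan chain for λ = -5 of length 3:
v_1 = (0, 1, 0, 2)ᵀ
v_2 = (-1, 4, 0, 4)ᵀ
v_3 = (0, 0, 1, 0)ᵀ

Let N = A − (-5)·I. We want v_3 with N^3 v_3 = 0 but N^2 v_3 ≠ 0; then v_{j-1} := N · v_j for j = 3, …, 2.

Pick v_3 = (0, 0, 1, 0)ᵀ.
Then v_2 = N · v_3 = (-1, 4, 0, 4)ᵀ.
Then v_1 = N · v_2 = (0, 1, 0, 2)ᵀ.

Sanity check: (A − (-5)·I) v_1 = (0, 0, 0, 0)ᵀ = 0. ✓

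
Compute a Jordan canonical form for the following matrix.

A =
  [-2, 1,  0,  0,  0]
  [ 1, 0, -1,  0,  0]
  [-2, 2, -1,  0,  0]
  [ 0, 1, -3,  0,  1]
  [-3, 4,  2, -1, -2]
J_3(-1) ⊕ J_2(-1)

The characteristic polynomial is
  det(x·I − A) = x^5 + 5*x^4 + 10*x^3 + 10*x^2 + 5*x + 1 = (x + 1)^5

Eigenvalues and multiplicities (the geometric multiplicity of λ is n − rank(A − λI), which equals the number of Jordan blocks for λ):
  λ = -1: algebraic multiplicity = 5, geometric multiplicity = 2

Determining the block sizes for each eigenvalue:
  λ = -1: with am = 5 and gm = 2, the partition is not yet determined (e.g. several partitions of 5 into 2 parts exist). Let N = A − (-1)·I. Computing rank(N^1) = 3, rank(N^2) = 1, rank(N^3) = 0; the number of blocks of size ≥ j is rank(N^{j−1}) − rank(N^j), giving [2, 2, 1]. So we have 1 block(s) of size 3, 1 block(s) of size 2 → block sizes [3, 2]

Assembling the blocks gives a Jordan form
J =
  [-1,  1,  0,  0,  0]
  [ 0, -1,  1,  0,  0]
  [ 0,  0, -1,  0,  0]
  [ 0,  0,  0, -1,  1]
  [ 0,  0,  0,  0, -1]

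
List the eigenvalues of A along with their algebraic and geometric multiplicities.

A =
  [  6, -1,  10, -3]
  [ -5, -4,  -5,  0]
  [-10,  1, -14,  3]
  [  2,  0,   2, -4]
λ = -4: alg = 4, geom = 2

Step 1 — factor the characteristic polynomial to read off the algebraic multiplicities:
  χ_A(x) = (x + 4)^4

Step 2 — compute geometric multiplicities via the rank-nullity identity g(λ) = n − rank(A − λI):
  rank(A − (-4)·I) = 2, so dim ker(A − (-4)·I) = n − 2 = 2

Summary:
  λ = -4: algebraic multiplicity = 4, geometric multiplicity = 2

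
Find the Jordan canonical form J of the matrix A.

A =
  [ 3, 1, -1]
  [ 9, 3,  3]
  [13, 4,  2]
J_2(1) ⊕ J_1(6)

The characteristic polynomial is
  det(x·I − A) = x^3 - 8*x^2 + 13*x - 6 = (x - 6)*(x - 1)^2

Eigenvalues and multiplicities (the geometric multiplicity of λ is n − rank(A − λI), which equals the number of Jordan blocks for λ):
  λ = 1: algebraic multiplicity = 2, geometric multiplicity = 1
  λ = 6: algebraic multiplicity = 1, geometric multiplicity = 1

Determining the block sizes for each eigenvalue:
  λ = 1: one block (gm = 1), so the single block has size am = 2 → block sizes [2]
  λ = 6: one block (gm = 1), so the single block has size am = 1 → block sizes [1]

Assembling the blocks gives a Jordan form
J =
  [1, 1, 0]
  [0, 1, 0]
  [0, 0, 6]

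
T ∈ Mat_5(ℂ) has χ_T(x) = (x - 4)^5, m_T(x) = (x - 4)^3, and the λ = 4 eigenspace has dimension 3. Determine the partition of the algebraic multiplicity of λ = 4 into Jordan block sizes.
Block sizes for λ = 4: [3, 1, 1]

Step 1 — from the characteristic polynomial, algebraic multiplicity of λ = 4 is 5. From dim ker(T − (4)·I) = 3, there are exactly 3 Jordan blocks for λ = 4.
Step 2 — from the minimal polynomial, the factor (x − 4)^3 tells us the largest block for λ = 4 has size 3.
Step 3 — with total size 5, 3 blocks, and largest block 3, the block sizes (in nonincreasing order) are [3, 1, 1].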